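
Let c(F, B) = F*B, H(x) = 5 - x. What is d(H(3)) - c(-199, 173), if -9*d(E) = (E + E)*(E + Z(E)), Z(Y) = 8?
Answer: 309803/9 ≈ 34423.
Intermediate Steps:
d(E) = -2*E*(8 + E)/9 (d(E) = -(E + E)*(E + 8)/9 = -2*E*(8 + E)/9)
c(F, B) = B*F
d(H(3)) - c(-199, 173) = -2*(5 - 1*3)*(8 + (5 - 1*3))/9 - 173*(-199) = -2*(5 - 3)*(8 + (5 - 3))/9 - 1*(-34427) = -2/9*2*(8 + 2) + 34427 = -2/9*2*10 + 34427 = -40/9 + 34427 = 309803/9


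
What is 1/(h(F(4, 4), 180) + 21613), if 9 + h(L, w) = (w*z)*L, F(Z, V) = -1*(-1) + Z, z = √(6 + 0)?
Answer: 5401/115468204 - 225*√6/115468204 ≈ 4.2002e-5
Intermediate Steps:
z = √6 ≈ 2.4495
F(Z, V) = 1 + Z
h(L, w) = -9 + L*w*√6 (h(L, w) = -9 + (w*√6)*L = -9 + L*w*√6)
1/(h(F(4, 4), 180) + 21613) = 1/((-9 + (1 + 4)*180*√6) + 21613) = 1/((-9 + 5*180*√6) + 21613) = 1/((-9 + 900*√6) + 21613) = 1/(21604 + 900*√6)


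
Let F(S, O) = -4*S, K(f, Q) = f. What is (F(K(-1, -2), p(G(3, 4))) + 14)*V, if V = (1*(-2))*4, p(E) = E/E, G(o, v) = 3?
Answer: -144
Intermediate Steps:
p(E) = 1
V = -8 (V = -2*4 = -8)
(F(K(-1, -2), p(G(3, 4))) + 14)*V = (-4*(-1) + 14)*(-8) = (4 + 14)*(-8) = 18*(-8) = -144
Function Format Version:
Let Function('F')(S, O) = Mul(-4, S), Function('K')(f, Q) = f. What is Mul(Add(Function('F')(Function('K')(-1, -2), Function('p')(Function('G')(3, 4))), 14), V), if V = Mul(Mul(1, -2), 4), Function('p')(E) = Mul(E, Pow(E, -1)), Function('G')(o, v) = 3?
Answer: -144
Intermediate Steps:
Function('p')(E) = 1
V = -8 (V = Mul(-2, 4) = -8)
Mul(Add(Function('F')(Function('K')(-1, -2), Function('p')(Function('G')(3, 4))), 14), V) = Mul(Add(Mul(-4, -1), 14), -8) = Mul(Add(4, 14), -8) = Mul(18, -8) = -144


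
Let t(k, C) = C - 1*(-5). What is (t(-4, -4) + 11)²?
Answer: 144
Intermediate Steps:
t(k, C) = 5 + C (t(k, C) = C + 5 = 5 + C)
(t(-4, -4) + 11)² = ((5 - 4) + 11)² = (1 + 11)² = 12² = 144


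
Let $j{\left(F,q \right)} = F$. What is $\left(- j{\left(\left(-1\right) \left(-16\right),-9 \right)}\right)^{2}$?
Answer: $256$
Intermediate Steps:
$\left(- j{\left(\left(-1\right) \left(-16\right),-9 \right)}\right)^{2} = \left(- \left(-1\right) \left(-16\right)\right)^{2} = \left(\left(-1\right) 16\right)^{2} = \left(-16\right)^{2} = 256$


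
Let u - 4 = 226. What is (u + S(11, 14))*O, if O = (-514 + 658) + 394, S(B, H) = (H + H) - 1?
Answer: 138266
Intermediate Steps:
u = 230 (u = 4 + 226 = 230)
S(B, H) = -1 + 2*H (S(B, H) = 2*H - 1 = -1 + 2*H)
O = 538 (O = 144 + 394 = 538)
(u + S(11, 14))*O = (230 + (-1 + 2*14))*538 = (230 + (-1 + 28))*538 = (230 + 27)*538 = 257*538 = 138266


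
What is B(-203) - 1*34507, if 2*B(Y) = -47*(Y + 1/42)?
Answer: -2497913/84 ≈ -29737.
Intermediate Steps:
B(Y) = -47/84 - 47*Y/2 (B(Y) = (-47*(Y + 1/42))/2 = (-47*(1/42 + Y))/2 = (-47/42 - 47*Y)/2 = -47/84 - 47*Y/2)
B(-203) - 1*34507 = (-47/84 - 47/2*(-203)) - 1*34507 = (-47/84 + 9541/2) - 34507 = 400675/84 - 34507 = -2497913/84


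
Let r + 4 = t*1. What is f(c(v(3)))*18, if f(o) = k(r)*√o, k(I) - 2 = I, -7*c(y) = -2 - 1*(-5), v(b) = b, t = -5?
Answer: -18*I*√21 ≈ -82.486*I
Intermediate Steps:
c(y) = -3/7 (c(y) = -(-2 - 1*(-5))/7 = -(-2 + 5)/7 = -⅐*3 = -3/7)
r = -9 (r = -4 - 5*1 = -4 - 5 = -9)
k(I) = 2 + I
f(o) = -7*√o (f(o) = (2 - 9)*√o = -7*√o)
f(c(v(3)))*18 = -I*√21*18 = -18*I*√21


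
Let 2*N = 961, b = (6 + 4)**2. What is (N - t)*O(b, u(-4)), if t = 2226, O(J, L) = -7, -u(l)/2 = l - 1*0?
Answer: 24437/2 ≈ 12219.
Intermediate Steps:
u(l) = -2*l (u(l) = -2*(l - 1*0) = -2*(l + 0) = -2*l)
b = 100 (b = 10**2 = 100)
N = 961/2 (N = (1/2)*961 = 961/2 ≈ 480.50)
(N - t)*O(b, u(-4)) = (961/2 - 1*2226)*(-7) = (961/2 - 2226)*(-7) = -3491/2*(-7) = 24437/2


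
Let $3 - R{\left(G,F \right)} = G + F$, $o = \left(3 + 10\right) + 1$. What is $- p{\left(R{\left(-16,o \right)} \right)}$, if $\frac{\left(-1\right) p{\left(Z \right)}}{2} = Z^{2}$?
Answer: $50$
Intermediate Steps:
$o = 14$ ($o = 13 + 1 = 14$)
$R{\left(G,F \right)} = 3 - F - G$ ($R{\left(G,F \right)} = 3 - \left(G + F\right) = 3 - \left(F + G\right) = 3 - F - G$)
$p{\left(Z \right)} = - 2 Z^{2}$
$- p{\left(R{\left(-16,o \right)} \right)} = - \left(-2\right) \left(3 - 14 - -16\right)^{2} = - \left(-2\right) \left(3 - 14 + 16\right)^{2} = - \left(-2\right) 5^{2} = - \left(-2\right) 25 = \left(-1\right) \left(-50\right) = 50$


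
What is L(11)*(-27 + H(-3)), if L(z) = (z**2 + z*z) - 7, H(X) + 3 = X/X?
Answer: -6815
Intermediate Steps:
H(X) = -2 (H(X) = -3 + X/X = -3 + 1 = -2)
L(z) = -7 + 2*z**2 (L(z) = (z**2 + z**2) - 7 = 2*z**2 - 7 = -7 + 2*z**2)
L(11)*(-27 + H(-3)) = (-7 + 2*11**2)*(-27 - 2) = (-7 + 2*121)*(-29) = (-7 + 242)*(-29) = 235*(-29) = -6815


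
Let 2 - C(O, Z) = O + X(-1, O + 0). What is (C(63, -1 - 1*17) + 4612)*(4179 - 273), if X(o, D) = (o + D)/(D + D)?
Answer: 17774284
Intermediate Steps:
X(o, D) = (D + o)/(2*D) (X(o, D) = (D + o)/((2*D)) = (D + o)*(1/(2*D)) = (D + o)/(2*D))
C(O, Z) = 2 - O - (-1 + O)/(2*O) (C(O, Z) = 2 - (O + ((O + 0) - 1)/(2*(O + 0))) = 2 - (O + (O - 1)/(2*O)) = 2 - (O + (-1 + O)/(2*O)) = 2 + (-O - (-1 + O)/(2*O)) = 2 - O - (-1 + O)/(2*O))
(C(63, -1 - 1*17) + 4612)*(4179 - 273) = ((3/2 + (½)/63 - 1*63) + 4612)*(4179 - 273) = ((3/2 + (½)*(1/63) - 63) + 4612)*3906 = ((3/2 + 1/126 - 63) + 4612)*3906 = (-3874/63 + 4612)*3906 = (286682/63)*3906 = 17774284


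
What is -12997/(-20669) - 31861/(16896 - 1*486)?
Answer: -445254239/339178290 ≈ -1.3127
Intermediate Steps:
-12997/(-20669) - 31861/(16896 - 1*486) = -12997*(-1/20669) - 31861/(16896 - 486) = 12997/20669 - 31861/16410 = -445254239/339178290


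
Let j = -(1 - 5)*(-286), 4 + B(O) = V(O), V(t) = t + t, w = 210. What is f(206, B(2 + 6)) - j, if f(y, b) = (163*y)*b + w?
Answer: 404290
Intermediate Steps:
V(t) = 2*t
B(O) = -4 + 2*O
f(y, b) = 210 + 163*b*y (f(y, b) = (163*y)*b + 210 = 163*b*y + 210 = 210 + 163*b*y)
j = -1144 (j = -1*(-4)*(-286) = 4*(-286) = -1144)
f(206, B(2 + 6)) - j = (210 + 163*(-4 + 2*(2 + 6))*206) - 1*(-1144) = (210 + 163*(-4 + 2*8)*206) + 1144 = (210 + 163*(-4 + 16)*206) + 1144 = (210 + 163*12*206) + 1144 = (210 + 402936) + 1144 = 403146 + 1144 = 404290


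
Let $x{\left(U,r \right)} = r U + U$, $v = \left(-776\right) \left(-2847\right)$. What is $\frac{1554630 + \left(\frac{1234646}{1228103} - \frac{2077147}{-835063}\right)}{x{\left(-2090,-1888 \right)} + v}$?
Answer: $\frac{1594344079794118909}{6310272994808116878} \approx 0.25266$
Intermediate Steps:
$v = 2209272$
$x{\left(U,r \right)} = U + U r$ ($x{\left(U,r \right)} = U r + U = U + U r$)
$\frac{1554630 + \left(\frac{1234646}{1228103} - \frac{2077147}{-835063}\right)}{x{\left(-2090,-1888 \right)} + v} = \frac{1554630 + \left(\frac{1234646}{1228103} - \frac{2077147}{-835063}\right)}{- 2090 \left(1 - 1888\right) + 2209272} = \frac{1554630 + \left(1234646 \cdot \frac{1}{1228103} - - \frac{2077147}{835063}\right)}{\left(-2090\right) \left(-1887\right) + 2209272} = \frac{1554630 + \left(\frac{1234646}{1228103} + \frac{2077147}{835063}\right)}{3943830 + 2209272} = \frac{1554630 + \frac{3581957654839}{1025543375489}}{6153102} = \frac{1594344079794118909}{1025543375489} \cdot \frac{1}{6153102} = \frac{1594344079794118909}{6310272994808116878}$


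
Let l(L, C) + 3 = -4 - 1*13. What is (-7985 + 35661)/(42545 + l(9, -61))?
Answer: 27676/42525 ≈ 0.65082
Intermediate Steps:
l(L, C) = -20 (l(L, C) = -3 + (-4 - 1*13) = -3 + (-4 - 13) = -3 - 17 = -20)
(-7985 + 35661)/(42545 + l(9, -61)) = (-7985 + 35661)/(42545 - 20) = 27676/42525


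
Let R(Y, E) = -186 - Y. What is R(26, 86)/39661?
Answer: -212/39661 ≈ -0.0053453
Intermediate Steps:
R(26, 86)/39661 = (-186 - 1*26)/39661 = (-186 - 26)*(1/39661) = -212*1/39661 = -212/39661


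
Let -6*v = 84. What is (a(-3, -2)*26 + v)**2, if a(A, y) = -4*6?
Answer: 407044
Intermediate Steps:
v = -14 (v = -1/6*84 = -14)
a(A, y) = -24
(a(-3, -2)*26 + v)**2 = (-24*26 - 14)**2 = (-624 - 14)**2 = (-638)**2 = 407044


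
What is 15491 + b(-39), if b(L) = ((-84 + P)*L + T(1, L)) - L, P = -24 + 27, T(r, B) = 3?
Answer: 18692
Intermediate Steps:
P = 3
b(L) = 3 - 82*L (b(L) = ((-84 + 3)*L + 3) - L = (-81*L + 3) - L = (3 - 81*L) - L = 3 - 82*L)
15491 + b(-39) = 15491 + (3 - 82*(-39)) = 15491 + (3 + 3198) = 15491 + 3201 = 18692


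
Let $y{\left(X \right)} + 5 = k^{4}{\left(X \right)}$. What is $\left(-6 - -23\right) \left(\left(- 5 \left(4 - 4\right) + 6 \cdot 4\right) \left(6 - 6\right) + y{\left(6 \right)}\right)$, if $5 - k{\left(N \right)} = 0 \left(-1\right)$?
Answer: $10540$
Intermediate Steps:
$k{\left(N \right)} = 5$ ($k{\left(N \right)} = 5 - 0 \left(-1\right) = 5 - 0 = 5 + 0 = 5$)
$y{\left(X \right)} = 620$ ($y{\left(X \right)} = -5 + 5^{4} = -5 + 625 = 620$)
$\left(-6 - -23\right) \left(\left(- 5 \left(4 - 4\right) + 6 \cdot 4\right) \left(6 - 6\right) + y{\left(6 \right)}\right) = \left(-6 - -23\right) \left(\left(- 5 \left(4 - 4\right) + 6 \cdot 4\right) \left(6 - 6\right) + 620\right) = \left(-6 + 23\right) \left(\left(\left(-5\right) 0 + 24\right) 0 + 620\right) = 17 \left(\left(0 + 24\right) 0 + 620\right) = 17 \left(24 \cdot 0 + 620\right) = 17 \left(0 + 620\right) = 17 \cdot 620 = 10540$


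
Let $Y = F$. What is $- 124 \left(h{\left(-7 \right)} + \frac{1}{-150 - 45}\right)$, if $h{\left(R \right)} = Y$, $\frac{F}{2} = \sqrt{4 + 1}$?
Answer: $\frac{124}{195} - 248 \sqrt{5} \approx -553.91$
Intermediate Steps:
$F = 2 \sqrt{5}$ ($F = 2 \sqrt{4 + 1} = 2 \sqrt{5} \approx 4.4721$)
$Y = 2 \sqrt{5} \approx 4.4721$
$h{\left(R \right)} = 2 \sqrt{5}$
$- 124 \left(h{\left(-7 \right)} + \frac{1}{-150 - 45}\right) = - 124 \left(2 \sqrt{5} + \frac{1}{-150 - 45}\right) = - 124 \left(2 \sqrt{5} + \frac{1}{-195}\right) = - 124 \left(2 \sqrt{5} - \frac{1}{195}\right) = - 124 \left(- \frac{1}{195} + 2 \sqrt{5}\right) = \frac{124}{195} - 248 \sqrt{5}$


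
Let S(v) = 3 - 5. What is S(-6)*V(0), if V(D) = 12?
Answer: -24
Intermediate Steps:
S(v) = -2
S(-6)*V(0) = -2*12 = -24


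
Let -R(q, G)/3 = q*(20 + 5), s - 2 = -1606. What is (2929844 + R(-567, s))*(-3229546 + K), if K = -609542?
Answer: -11411186159472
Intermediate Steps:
s = -1604 (s = 2 - 1606 = -1604)
R(q, G) = -75*q (R(q, G) = -3*q*(20 + 5) = -3*q*25 = -75*q)
(2929844 + R(-567, s))*(-3229546 + K) = (2929844 - 75*(-567))*(-3229546 - 609542) = (2929844 + 42525)*(-3839088) = 2972369*(-3839088) = -11411186159472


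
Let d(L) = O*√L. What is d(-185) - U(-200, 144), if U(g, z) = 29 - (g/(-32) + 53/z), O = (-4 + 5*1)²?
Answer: -3223/144 + I*√185 ≈ -22.382 + 13.601*I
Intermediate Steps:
O = 1 (O = (-4 + 5)² = 1² = 1)
U(g, z) = 29 - 53/z + g/32 (U(g, z) = 29 - (g*(-1/32) + 53/z) = 29 - (-g/32 + 53/z) = 29 - (53/z - g/32) = 29 + (-53/z + g/32) = 29 - 53/z + g/32)
d(L) = √L (d(L) = 1*√L = √L)
d(-185) - U(-200, 144) = √(-185) - (29 - 53/144 + (1/32)*(-200)) = I*√185 - (29 - 53*1/144 - 25/4) = I*√185 - (29 - 53/144 - 25/4) = I*√185 - 1*3223/144 = I*√185 - 3223/144 = -3223/144 + I*√185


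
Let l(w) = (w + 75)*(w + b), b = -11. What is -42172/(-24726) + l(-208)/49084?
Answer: 15330575/6668412 ≈ 2.2990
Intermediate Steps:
l(w) = (-11 + w)*(75 + w) (l(w) = (w + 75)*(w - 11) = (75 + w)*(-11 + w) = (-11 + w)*(75 + w))
-42172/(-24726) + l(-208)/49084 = -42172/(-24726) + (-825 + (-208)² + 64*(-208))/49084 = -42172*(-1/24726) + (-825 + 43264 - 13312)*(1/49084) = 1622/951 + 29127*(1/49084) = 1622/951 + 4161/7012 = 15330575/6668412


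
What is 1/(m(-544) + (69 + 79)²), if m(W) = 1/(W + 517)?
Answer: 27/591407 ≈ 4.5654e-5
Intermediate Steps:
m(W) = 1/(517 + W)
1/(m(-544) + (69 + 79)²) = 1/(1/(517 - 544) + (69 + 79)²) = 1/(1/(-27) + 148²) = 1/(-1/27 + 21904) = 1/(591407/27) = 27/591407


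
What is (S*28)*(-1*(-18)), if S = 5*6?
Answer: 15120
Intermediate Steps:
S = 30
(S*28)*(-1*(-18)) = (30*28)*(-1*(-18)) = 840*18 = 15120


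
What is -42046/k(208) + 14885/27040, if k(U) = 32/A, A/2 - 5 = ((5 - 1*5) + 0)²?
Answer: -5465751/416 ≈ -13139.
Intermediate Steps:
A = 10 (A = 10 + 2*((5 - 1*5) + 0)² = 10 + 2*((5 - 5) + 0)² = 10 + 2*(0 + 0)² = 10 + 2*0² = 10 + 2*0 = 10 + 0 = 10)
k(U) = 16/5 (k(U) = 32/10 = 32*(⅒) = 16/5)
-42046/k(208) + 14885/27040 = -42046/16/5 + 14885/27040 = -42046*5/16 + 14885*(1/27040) = -105115/8 + 229/416 = -5465751/416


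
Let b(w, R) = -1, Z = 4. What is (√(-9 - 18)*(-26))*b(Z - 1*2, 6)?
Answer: 78*I*√3 ≈ 135.1*I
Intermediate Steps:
(√(-9 - 18)*(-26))*b(Z - 1*2, 6) = (√(-9 - 18)*(-26))*(-1) = (√(-27)*(-26))*(-1) = ((3*I*√3)*(-26))*(-1) = -78*I*√3*(-1) = 78*I*√3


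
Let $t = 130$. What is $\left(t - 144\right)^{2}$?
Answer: $196$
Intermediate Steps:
$\left(t - 144\right)^{2} = \left(130 - 144\right)^{2} = \left(-14\right)^{2} = 196$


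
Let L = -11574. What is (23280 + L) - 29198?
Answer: -17492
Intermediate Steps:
(23280 + L) - 29198 = (23280 - 11574) - 29198 = 11706 - 29198 = -17492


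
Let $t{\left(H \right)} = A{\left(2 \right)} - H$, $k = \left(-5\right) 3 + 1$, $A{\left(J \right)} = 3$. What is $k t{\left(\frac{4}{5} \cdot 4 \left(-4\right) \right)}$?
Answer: $- \frac{1106}{5} \approx -221.2$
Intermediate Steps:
$k = -14$ ($k = -15 + 1 = -14$)
$t{\left(H \right)} = 3 - H$
$k t{\left(\frac{4}{5} \cdot 4 \left(-4\right) \right)} = - 14 \left(3 - \frac{4}{5} \cdot 4 \left(-4\right)\right) = - 14 \left(3 - \frac{16}{5} \left(-4\right)\right) = - 14 \left(3 - - \frac{64}{5}\right) = - 14 \left(3 + \frac{64}{5}\right) = \left(-14\right) \frac{79}{5} = - \frac{1106}{5}$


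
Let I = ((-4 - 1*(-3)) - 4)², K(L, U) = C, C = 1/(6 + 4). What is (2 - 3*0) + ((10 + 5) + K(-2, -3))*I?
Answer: 759/2 ≈ 379.50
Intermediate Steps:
C = ⅒ (C = 1/10 = ⅒ ≈ 0.10000)
K(L, U) = ⅒
I = 25 (I = ((-4 + 3) - 4)² = (-1 - 4)² = (-5)² = 25)
(2 - 3*0) + ((10 + 5) + K(-2, -3))*I = (2 - 3*0) + ((10 + 5) + ⅒)*25 = (2 + 0) + (15 + ⅒)*25 = 2 + (151/10)*25 = 2 + 755/2 = 759/2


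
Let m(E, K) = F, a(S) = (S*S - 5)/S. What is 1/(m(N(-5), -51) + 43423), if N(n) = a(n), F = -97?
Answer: 1/43326 ≈ 2.3081e-5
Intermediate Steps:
a(S) = (-5 + S²)/S (a(S) = (S² - 5)/S = (-5 + S²)/S)
N(n) = n - 5/n
m(E, K) = -97
1/(m(N(-5), -51) + 43423) = 1/(-97 + 43423) = 1/43326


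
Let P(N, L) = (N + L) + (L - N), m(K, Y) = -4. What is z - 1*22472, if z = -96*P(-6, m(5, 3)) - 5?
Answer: -21709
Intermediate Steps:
P(N, L) = 2*L (P(N, L) = (L + N) + (L - N) = 2*L)
z = 763 (z = -192*(-4) - 5 = -96*(-8) - 5 = 768 - 5 = 763)
z - 1*22472 = 763 - 1*22472 = 763 - 22472 = -21709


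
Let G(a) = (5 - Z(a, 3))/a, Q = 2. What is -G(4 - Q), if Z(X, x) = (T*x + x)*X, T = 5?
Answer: 31/2 ≈ 15.500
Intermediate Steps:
Z(X, x) = 6*X*x (Z(X, x) = (5*x + x)*X = (6*x)*X = 6*X*x)
G(a) = (5 - 18*a)/a (G(a) = (5 - 6*a*3)/a = (5 - 18*a)/a)
-G(4 - Q) = -(-18 + 5/(4 - 1*2)) = -(-18 + 5/(4 - 2)) = -(-18 + 5/2) = -1*(-31/2) = 31/2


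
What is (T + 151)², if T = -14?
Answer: 18769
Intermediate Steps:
(T + 151)² = (-14 + 151)² = 137² = 18769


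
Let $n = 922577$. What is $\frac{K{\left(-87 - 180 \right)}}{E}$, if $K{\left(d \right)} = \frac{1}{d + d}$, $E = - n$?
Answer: $\frac{1}{492656118} \approx 2.0298 \cdot 10^{-9}$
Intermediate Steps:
$E = -922577$ ($E = \left(-1\right) 922577 = -922577$)
$K{\left(d \right)} = \frac{1}{2 d}$
$\frac{K{\left(-87 - 180 \right)}}{E} = \frac{\frac{1}{2} \frac{1}{-87 - 180}}{-922577} = \frac{1}{2 \left(-87 - 180\right)} \left(- \frac{1}{922577}\right) = \frac{1}{2 \left(-267\right)} \left(- \frac{1}{922577}\right) = \frac{1}{2} \left(- \frac{1}{267}\right) \left(- \frac{1}{922577}\right) = \left(- \frac{1}{534}\right) \left(- \frac{1}{922577}\right) = \frac{1}{492656118}$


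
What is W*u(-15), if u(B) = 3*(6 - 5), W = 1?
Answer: 3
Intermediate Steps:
u(B) = 3 (u(B) = 3*1 = 3)
W*u(-15) = 1*3 = 3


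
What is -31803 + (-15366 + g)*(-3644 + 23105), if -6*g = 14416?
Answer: -345827825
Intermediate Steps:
g = -7208/3 (g = -1/6*14416 = -7208/3 ≈ -2402.7)
-31803 + (-15366 + g)*(-3644 + 23105) = -31803 + (-15366 - 7208/3)*(-3644 + 23105) = -31803 - 53306/3*19461 = -31803 - 345796022 = -345827825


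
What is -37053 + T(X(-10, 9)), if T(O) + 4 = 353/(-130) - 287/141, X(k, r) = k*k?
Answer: -679341893/18330 ≈ -37062.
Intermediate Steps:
X(k, r) = k**2
T(O) = -160403/18330 (T(O) = -4 + (353/(-130) - 287/141) = -4 + (353*(-1/130) - 287*1/141) = -4 + (-353/130 - 287/141) = -4 - 87083/18330 = -160403/18330)
-37053 + T(X(-10, 9)) = -37053 - 160403/18330 = -679341893/18330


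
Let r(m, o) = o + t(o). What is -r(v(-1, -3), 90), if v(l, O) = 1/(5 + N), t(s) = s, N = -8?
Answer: -180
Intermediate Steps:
v(l, O) = -⅓ (v(l, O) = 1/(5 - 8) = 1/(-3) = -⅓)
r(m, o) = 2*o (r(m, o) = o + o = 2*o)
-r(v(-1, -3), 90) = -2*90 = -1*180 = -180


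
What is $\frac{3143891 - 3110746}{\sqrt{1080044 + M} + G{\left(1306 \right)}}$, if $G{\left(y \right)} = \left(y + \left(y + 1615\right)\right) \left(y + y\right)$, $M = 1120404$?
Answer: $\frac{91487856495}{30475500143332} - \frac{33145 \sqrt{34382}}{15237750071666} \approx 0.0030016$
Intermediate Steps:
$G{\left(y \right)} = 2 y \left(1615 + 2 y\right)$ ($G{\left(y \right)} = \left(y + \left(1615 + y\right)\right) 2 y = \left(1615 + 2 y\right) 2 y = 2 y \left(1615 + 2 y\right)$)
$\frac{3143891 - 3110746}{\sqrt{1080044 + M} + G{\left(1306 \right)}} = \frac{3143891 - 3110746}{\sqrt{1080044 + 1120404} + 2 \cdot 1306 \left(1615 + 2 \cdot 1306\right)} = \frac{33145}{\sqrt{2200448} + 2 \cdot 1306 \left(1615 + 2612\right)} = \frac{33145}{8 \sqrt{34382} + 2 \cdot 1306 \cdot 4227} = \frac{33145}{8 \sqrt{34382} + 11040924} = \frac{33145}{11040924 + 8 \sqrt{34382}}$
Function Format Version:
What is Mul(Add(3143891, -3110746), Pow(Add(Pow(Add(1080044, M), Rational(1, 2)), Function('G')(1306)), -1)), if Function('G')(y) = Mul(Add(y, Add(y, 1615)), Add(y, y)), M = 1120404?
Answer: Add(Rational(91487856495, 30475500143332), Mul(Rational(-33145, 15237750071666), Pow(34382, Rational(1, 2)))) ≈ 0.0030016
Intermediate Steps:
Function('G')(y) = Mul(2, y, Add(1615, Mul(2, y))) (Function('G')(y) = Mul(Add(y, Add(1615, y)), Mul(2, y)) = Mul(Add(1615, Mul(2, y)), Mul(2, y)) = Mul(2, y, Add(1615, Mul(2, y))))
Mul(Add(3143891, -3110746), Pow(Add(Pow(Add(1080044, M), Rational(1, 2)), Function('G')(1306)), -1)) = Mul(Add(3143891, -3110746), Pow(Add(Pow(Add(1080044, 1120404), Rational(1, 2)), Mul(2, 1306, Add(1615, Mul(2, 1306)))), -1)) = Mul(33145, Pow(Add(Pow(2200448, Rational(1, 2)), Mul(2, 1306, Add(1615, 2612))), -1)) = Mul(33145, Pow(Add(Mul(8, Pow(34382, Rational(1, 2))), Mul(2, 1306, 4227)), -1)) = Mul(33145, Pow(Add(Mul(8, Pow(34382, Rational(1, 2))), 11040924), -1)) = Mul(33145, Pow(Add(11040924, Mul(8, Pow(34382, Rational(1, 2)))), -1))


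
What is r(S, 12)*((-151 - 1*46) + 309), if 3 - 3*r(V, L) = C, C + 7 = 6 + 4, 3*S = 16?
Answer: 0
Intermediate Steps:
S = 16/3 (S = (1/3)*16 = 16/3 ≈ 5.3333)
C = 3 (C = -7 + (6 + 4) = -7 + 10 = 3)
r(V, L) = 0 (r(V, L) = 1 - 1/3*3 = 1 - 1 = 0)
r(S, 12)*((-151 - 1*46) + 309) = 0*((-151 - 1*46) + 309) = 0*((-151 - 46) + 309) = 0*(-197 + 309) = 0*112 = 0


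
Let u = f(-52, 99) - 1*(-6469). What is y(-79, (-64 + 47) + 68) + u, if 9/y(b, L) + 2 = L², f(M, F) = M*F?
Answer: 3433288/2599 ≈ 1321.0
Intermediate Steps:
f(M, F) = F*M
y(b, L) = 9/(-2 + L²)
u = 1321 (u = 99*(-52) - 1*(-6469) = -5148 + 6469 = 1321)
y(-79, (-64 + 47) + 68) + u = 9/(-2 + ((-64 + 47) + 68)²) + 1321 = 9/(-2 + (-17 + 68)²) + 1321 = 9/(-2 + 51²) + 1321 = 9/(-2 + 2601) + 1321 = 9/2599 + 1321 = 3433288/2599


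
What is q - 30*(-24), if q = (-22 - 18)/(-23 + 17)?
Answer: 2180/3 ≈ 726.67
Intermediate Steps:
q = 20/3 (q = -40/(-6) = -40*(-1/6) = 20/3 ≈ 6.6667)
q - 30*(-24) = 20/3 - 30*(-24) = 20/3 + 720 = 2180/3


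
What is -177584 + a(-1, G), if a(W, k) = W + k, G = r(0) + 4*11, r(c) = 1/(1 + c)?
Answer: -177540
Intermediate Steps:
G = 45 (G = 1/(1 + 0) + 4*11 = 1/1 + 44 = 1 + 44 = 45)
-177584 + a(-1, G) = -177584 + (-1 + 45) = -177584 + 44 = -177540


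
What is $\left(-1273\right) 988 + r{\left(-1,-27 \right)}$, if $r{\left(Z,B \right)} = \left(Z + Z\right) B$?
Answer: $-1257670$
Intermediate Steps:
$r{\left(Z,B \right)} = 2 B Z$ ($r{\left(Z,B \right)} = 2 Z B = 2 B Z$)
$\left(-1273\right) 988 + r{\left(-1,-27 \right)} = \left(-1273\right) 988 + 2 \left(-27\right) \left(-1\right) = -1257724 + 54 = -1257670$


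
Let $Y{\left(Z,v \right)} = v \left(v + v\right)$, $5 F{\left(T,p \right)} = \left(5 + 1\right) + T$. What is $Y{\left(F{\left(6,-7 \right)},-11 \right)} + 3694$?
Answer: $3936$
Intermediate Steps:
$F{\left(T,p \right)} = \frac{6}{5} + \frac{T}{5}$ ($F{\left(T,p \right)} = \frac{\left(5 + 1\right) + T}{5} = \frac{6 + T}{5} = \frac{6}{5} + \frac{T}{5}$)
$Y{\left(Z,v \right)} = 2 v^{2}$ ($Y{\left(Z,v \right)} = v 2 v = 2 v^{2}$)
$Y{\left(F{\left(6,-7 \right)},-11 \right)} + 3694 = 2 \left(-11\right)^{2} + 3694 = 2 \cdot 121 + 3694 = 242 + 3694 = 3936$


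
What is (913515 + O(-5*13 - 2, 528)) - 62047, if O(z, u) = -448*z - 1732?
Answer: 879752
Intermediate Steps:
O(z, u) = -1732 - 448*z
(913515 + O(-5*13 - 2, 528)) - 62047 = (913515 + (-1732 - 448*(-5*13 - 2))) - 62047 = (913515 + (-1732 - 448*(-65 - 2))) - 62047 = (913515 + (-1732 - 448*(-67))) - 62047 = (913515 + (-1732 + 30016)) - 62047 = (913515 + 28284) - 62047 = 941799 - 62047 = 879752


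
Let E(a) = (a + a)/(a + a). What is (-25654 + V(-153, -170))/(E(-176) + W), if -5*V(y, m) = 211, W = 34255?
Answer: -128481/171280 ≈ -0.75012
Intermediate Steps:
V(y, m) = -211/5 (V(y, m) = -⅕*211 = -211/5)
E(a) = 1 (E(a) = (2*a)/((2*a)) = (2*a)*(1/(2*a)) = 1)
(-25654 + V(-153, -170))/(E(-176) + W) = (-25654 - 211/5)/(1 + 34255) = -128481/5/34256 = -128481/5*1/34256 = -128481/171280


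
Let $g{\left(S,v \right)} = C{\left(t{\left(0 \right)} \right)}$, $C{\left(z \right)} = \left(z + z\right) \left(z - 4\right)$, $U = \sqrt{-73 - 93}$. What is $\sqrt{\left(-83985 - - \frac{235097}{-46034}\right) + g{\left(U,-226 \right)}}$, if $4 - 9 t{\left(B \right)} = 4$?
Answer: $\frac{163 i \sqrt{6699005782}}{46034} \approx 289.81 i$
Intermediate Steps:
$t{\left(B \right)} = 0$ ($t{\left(B \right)} = \frac{4}{9} - \frac{4}{9} = 0$)
$U = i \sqrt{166}$ ($U = \sqrt{-166} = i \sqrt{166} \approx 12.884 i$)
$C{\left(z \right)} = 2 z \left(-4 + z\right)$
$g{\left(S,v \right)} = 0$ ($g{\left(S,v \right)} = 2 \cdot 0 \left(-4 + 0\right) = 2 \cdot 0 \left(-4\right) = 0$)
$\sqrt{\left(-83985 - - \frac{235097}{-46034}\right) + g{\left(U,-226 \right)}} = \sqrt{\left(-83985 - - \frac{235097}{-46034}\right) + 0} = \sqrt{\left(-83985 - \left(-235097\right) \left(- \frac{1}{46034}\right)\right) + 0} = \sqrt{\left(-83985 - \frac{235097}{46034}\right) + 0} = \sqrt{- \frac{3866400587}{46034} + 0} = \sqrt{- \frac{3866400587}{46034}} = \frac{163 i \sqrt{6699005782}}{46034}$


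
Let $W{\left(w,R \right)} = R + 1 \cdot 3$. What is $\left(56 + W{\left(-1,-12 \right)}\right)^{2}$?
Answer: $2209$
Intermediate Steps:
$W{\left(w,R \right)} = 3 + R$ ($W{\left(w,R \right)} = R + 3 = 3 + R$)
$\left(56 + W{\left(-1,-12 \right)}\right)^{2} = \left(56 + \left(3 - 12\right)\right)^{2} = \left(56 - 9\right)^{2} = 47^{2} = 2209$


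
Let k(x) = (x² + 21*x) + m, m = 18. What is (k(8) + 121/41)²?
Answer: 107557641/1681 ≈ 63984.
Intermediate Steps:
k(x) = 18 + x² + 21*x (k(x) = (x² + 21*x) + 18 = 18 + x² + 21*x)
(k(8) + 121/41)² = ((18 + 8² + 21*8) + 121/41)² = ((18 + 64 + 168) + 121*(1/41))² = (250 + 121/41)² = (10371/41)² = 107557641/1681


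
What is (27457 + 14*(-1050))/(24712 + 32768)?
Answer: 12757/57480 ≈ 0.22194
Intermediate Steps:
(27457 + 14*(-1050))/(24712 + 32768) = (27457 - 14700)/57480 = 12757*(1/57480) = 12757/57480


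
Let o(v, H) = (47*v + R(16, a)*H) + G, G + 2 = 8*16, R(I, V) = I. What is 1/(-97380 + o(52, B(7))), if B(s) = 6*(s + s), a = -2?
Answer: -1/93466 ≈ -1.0699e-5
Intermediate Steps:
G = 126 (G = -2 + 8*16 = -2 + 128 = 126)
B(s) = 12*s (B(s) = 6*(2*s) = 12*s)
o(v, H) = 126 + 16*H + 47*v (o(v, H) = (47*v + 16*H) + 126 = (16*H + 47*v) + 126 = 126 + 16*H + 47*v)
1/(-97380 + o(52, B(7))) = 1/(-97380 + (126 + 16*(12*7) + 47*52)) = 1/(-97380 + (126 + 16*84 + 2444)) = 1/(-97380 + (126 + 1344 + 2444)) = 1/(-97380 + 3914) = 1/(-93466) = -1/93466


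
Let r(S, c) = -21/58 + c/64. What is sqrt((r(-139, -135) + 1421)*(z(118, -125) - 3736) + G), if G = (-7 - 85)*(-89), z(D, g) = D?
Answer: I*sqrt(275796776546)/232 ≈ 2263.6*I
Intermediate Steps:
r(S, c) = -21/58 + c/64 (r(S, c) = -21*1/58 + c*(1/64) = -21/58 + c/64)
G = 8188 (G = -92*(-89) = 8188)
sqrt((r(-139, -135) + 1421)*(z(118, -125) - 3736) + G) = sqrt(((-21/58 + (1/64)*(-135)) + 1421)*(118 - 3736) + 8188) = sqrt(((-21/58 - 135/64) + 1421)*(-3618) + 8188) = sqrt((-4587/1856 + 1421)*(-3618) + 8188) = sqrt((2632789/1856)*(-3618) + 8188) = sqrt(-4762715301/928 + 8188) = sqrt(-4755116837/928) = I*sqrt(275796776546)/232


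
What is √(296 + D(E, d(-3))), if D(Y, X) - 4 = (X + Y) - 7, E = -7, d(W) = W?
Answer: √283 ≈ 16.823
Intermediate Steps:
D(Y, X) = -3 + X + Y (D(Y, X) = 4 + ((X + Y) - 7) = 4 + (-7 + X + Y) = -3 + X + Y)
√(296 + D(E, d(-3))) = √(296 + (-3 - 3 - 7)) = √(296 - 13) = √283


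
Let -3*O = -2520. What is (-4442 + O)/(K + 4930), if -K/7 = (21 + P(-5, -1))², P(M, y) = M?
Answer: -1801/1569 ≈ -1.1479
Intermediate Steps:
O = 840 (O = -⅓*(-2520) = 840)
K = -1792 (K = -7*(21 - 5)² = -7*16² = -7*256 = -1792)
(-4442 + O)/(K + 4930) = (-4442 + 840)/(-1792 + 4930) = -3602/3138 = -3602*1/3138 = -1801/1569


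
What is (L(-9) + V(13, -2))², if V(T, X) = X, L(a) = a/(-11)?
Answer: 169/121 ≈ 1.3967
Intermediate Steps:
L(a) = -a/11 (L(a) = a*(-1/11) = -a/11)
(L(-9) + V(13, -2))² = (-1/11*(-9) - 2)² = (9/11 - 2)² = (-13/11)² = 169/121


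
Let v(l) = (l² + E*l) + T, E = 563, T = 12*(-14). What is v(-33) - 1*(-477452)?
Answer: 459794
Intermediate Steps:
T = -168
v(l) = -168 + l² + 563*l (v(l) = (l² + 563*l) - 168 = -168 + l² + 563*l)
v(-33) - 1*(-477452) = (-168 + (-33)² + 563*(-33)) - 1*(-477452) = (-168 + 1089 - 18579) + 477452 = -17658 + 477452 = 459794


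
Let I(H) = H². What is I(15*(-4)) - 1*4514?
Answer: -914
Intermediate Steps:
I(15*(-4)) - 1*4514 = (15*(-4))² - 1*4514 = (-60)² - 4514 = 3600 - 4514 = -914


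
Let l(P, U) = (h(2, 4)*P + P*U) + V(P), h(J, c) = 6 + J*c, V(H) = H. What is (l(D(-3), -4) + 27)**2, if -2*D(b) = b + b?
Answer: 3600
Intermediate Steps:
D(b) = -b (D(b) = -(b + b)/2 = -b)
l(P, U) = 15*P + P*U (l(P, U) = ((6 + 2*4)*P + P*U) + P = ((6 + 8)*P + P*U) + P = (14*P + P*U) + P = 15*P + P*U)
(l(D(-3), -4) + 27)**2 = ((-1*(-3))*(15 - 4) + 27)**2 = (3*11 + 27)**2 = (33 + 27)**2 = 60**2 = 3600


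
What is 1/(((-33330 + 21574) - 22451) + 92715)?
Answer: 1/58508 ≈ 1.7092e-5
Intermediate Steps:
1/(((-33330 + 21574) - 22451) + 92715) = 1/((-11756 - 22451) + 92715) = 1/(-34207 + 92715) = 1/58508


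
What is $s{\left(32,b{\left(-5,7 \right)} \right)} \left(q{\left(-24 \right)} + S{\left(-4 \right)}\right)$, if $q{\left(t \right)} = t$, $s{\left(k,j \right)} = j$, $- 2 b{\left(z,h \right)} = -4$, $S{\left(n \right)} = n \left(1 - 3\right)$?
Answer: $-32$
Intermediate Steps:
$S{\left(n \right)} = - 2 n$ ($S{\left(n \right)} = n \left(-2\right) = - 2 n$)
$b{\left(z,h \right)} = 2$ ($b{\left(z,h \right)} = \left(- \frac{1}{2}\right) \left(-4\right) = 2$)
$s{\left(32,b{\left(-5,7 \right)} \right)} \left(q{\left(-24 \right)} + S{\left(-4 \right)}\right) = 2 \left(-24 - -8\right) = 2 \left(-24 + 8\right) = 2 \left(-16\right) = -32$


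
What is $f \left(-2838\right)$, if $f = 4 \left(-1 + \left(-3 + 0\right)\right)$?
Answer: $45408$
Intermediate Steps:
$f = -16$ ($f = 4 \left(-1 - 3\right) = 4 \left(-4\right) = -16$)
$f \left(-2838\right) = \left(-16\right) \left(-2838\right) = 45408$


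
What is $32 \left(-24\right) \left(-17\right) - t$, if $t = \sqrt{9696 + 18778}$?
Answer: $13056 - \sqrt{28474} \approx 12887.0$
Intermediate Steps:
$t = \sqrt{28474} \approx 168.74$
$32 \left(-24\right) \left(-17\right) - t = 32 \left(-24\right) \left(-17\right) - \sqrt{28474} = \left(-768\right) \left(-17\right) - \sqrt{28474} = 13056 - \sqrt{28474}$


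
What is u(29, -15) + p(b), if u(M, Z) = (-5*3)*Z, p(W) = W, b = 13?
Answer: 238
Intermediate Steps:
u(M, Z) = -15*Z
u(29, -15) + p(b) = -15*(-15) + 13 = 225 + 13 = 238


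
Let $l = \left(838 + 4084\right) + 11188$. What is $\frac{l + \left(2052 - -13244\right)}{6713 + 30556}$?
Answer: $\frac{766}{909} \approx 0.84268$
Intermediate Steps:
$l = 16110$ ($l = 4922 + 11188 = 16110$)
$\frac{l + \left(2052 - -13244\right)}{6713 + 30556} = \frac{16110 + \left(2052 - -13244\right)}{6713 + 30556} = \frac{16110 + \left(2052 + 13244\right)}{37269} = \left(16110 + 15296\right) \frac{1}{37269} = 31406 \cdot \frac{1}{37269} = \frac{766}{909}$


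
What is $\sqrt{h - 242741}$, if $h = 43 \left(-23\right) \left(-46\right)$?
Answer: $i \sqrt{197247} \approx 444.13 i$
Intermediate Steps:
$h = 45494$ ($h = \left(-989\right) \left(-46\right) = 45494$)
$\sqrt{h - 242741} = \sqrt{45494 - 242741} = \sqrt{-197247} = i \sqrt{197247}$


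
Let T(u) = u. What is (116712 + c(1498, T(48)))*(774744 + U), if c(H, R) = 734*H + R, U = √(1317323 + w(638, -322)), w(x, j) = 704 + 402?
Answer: 942314929248 + 1216292*√1318429 ≈ 9.4371e+11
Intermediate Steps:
w(x, j) = 1106
U = √1318429 (U = √(1317323 + 1106) = √1318429 ≈ 1148.2)
c(H, R) = R + 734*H
(116712 + c(1498, T(48)))*(774744 + U) = (116712 + (48 + 734*1498))*(774744 + √1318429) = (116712 + (48 + 1099532))*(774744 + √1318429) = (116712 + 1099580)*(774744 + √1318429) = 1216292*(774744 + √1318429) = 942314929248 + 1216292*√1318429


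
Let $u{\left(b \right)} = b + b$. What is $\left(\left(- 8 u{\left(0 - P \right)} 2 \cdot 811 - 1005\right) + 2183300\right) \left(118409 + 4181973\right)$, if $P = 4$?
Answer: $9831116191346$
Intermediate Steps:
$u{\left(b \right)} = 2 b$
$\left(\left(- 8 u{\left(0 - P \right)} 2 \cdot 811 - 1005\right) + 2183300\right) \left(118409 + 4181973\right) = \left(\left(- 8 \cdot 2 \left(0 - 4\right) 2 \cdot 811 - 1005\right) + 2183300\right) \left(118409 + 4181973\right) = \left(\left(- 8 \cdot 2 \left(0 - 4\right) 2 \cdot 811 - 1005\right) + 2183300\right) 4300382 = \left(\left(- 8 \cdot 2 \left(-4\right) 2 \cdot 811 - 1005\right) + 2183300\right) 4300382 = \left(\left(\left(-8\right) \left(-8\right) 2 \cdot 811 - 1005\right) + 2183300\right) 4300382 = \left(\left(64 \cdot 2 \cdot 811 - 1005\right) + 2183300\right) 4300382 = \left(\left(128 \cdot 811 - 1005\right) + 2183300\right) 4300382 = \left(\left(103808 - 1005\right) + 2183300\right) 4300382 = \left(102803 + 2183300\right) 4300382 = 2286103 \cdot 4300382 = 9831116191346$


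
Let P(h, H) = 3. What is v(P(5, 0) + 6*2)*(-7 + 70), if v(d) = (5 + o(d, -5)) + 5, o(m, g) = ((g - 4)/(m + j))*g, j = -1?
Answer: 1665/2 ≈ 832.50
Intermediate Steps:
o(m, g) = g*(-4 + g)/(-1 + m) (o(m, g) = ((g - 4)/(m - 1))*g = ((-4 + g)/(-1 + m))*g = g*(-4 + g)/(-1 + m))
v(d) = 10 + 45/(-1 + d) (v(d) = (5 - 5*(-4 - 5)/(-1 + d)) + 5 = (5 - 5*(-9)/(-1 + d)) + 5 = (5 + 45/(-1 + d)) + 5 = 10 + 45/(-1 + d))
v(P(5, 0) + 6*2)*(-7 + 70) = (5*(7 + 2*(3 + 6*2))/(-1 + (3 + 6*2)))*(-7 + 70) = (5*(7 + 2*(3 + 12))/(-1 + (3 + 12)))*63 = (5*(7 + 2*15)/(-1 + 15))*63 = (5*(7 + 30)/14)*63 = (5*(1/14)*37)*63 = (185/14)*63 = 1665/2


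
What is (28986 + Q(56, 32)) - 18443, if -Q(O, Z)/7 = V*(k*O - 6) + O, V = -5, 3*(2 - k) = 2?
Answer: 37663/3 ≈ 12554.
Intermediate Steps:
k = 4/3 (k = 2 - ⅓*2 = 2 - ⅔ = 4/3 ≈ 1.3333)
Q(O, Z) = -210 + 119*O/3 (Q(O, Z) = -7*(-5*(4*O/3 - 6) + O) = -7*(-5*(-6 + 4*O/3) + O) = -7*((30 - 20*O/3) + O) = -7*(30 - 17*O/3) = -210 + 119*O/3)
(28986 + Q(56, 32)) - 18443 = (28986 + (-210 + (119/3)*56)) - 18443 = (28986 + (-210 + 6664/3)) - 18443 = (28986 + 6034/3) - 18443 = 92992/3 - 18443 = 37663/3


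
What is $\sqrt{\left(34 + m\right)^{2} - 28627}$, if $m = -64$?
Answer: $i \sqrt{27727} \approx 166.51 i$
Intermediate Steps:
$\sqrt{\left(34 + m\right)^{2} - 28627} = \sqrt{\left(34 - 64\right)^{2} - 28627} = \sqrt{\left(-30\right)^{2} - 28627} = \sqrt{900 - 28627} = \sqrt{-27727} = i \sqrt{27727}$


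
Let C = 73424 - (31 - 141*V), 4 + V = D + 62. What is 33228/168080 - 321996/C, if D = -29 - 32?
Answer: -1292411013/306619940 ≈ -4.2150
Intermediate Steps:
D = -61
V = -3 (V = -4 + (-61 + 62) = -4 + 1 = -3)
C = 72970 (C = 73424 - (31 - 141*(-3)) = 73424 - (31 + 423) = 73424 - 1*454 = 73424 - 454 = 72970)
33228/168080 - 321996/C = 33228/168080 - 321996/72970 = 33228*(1/168080) - 321996*1/72970 = 8307/42020 - 160998/36485 = -1292411013/306619940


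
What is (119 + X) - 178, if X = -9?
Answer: -68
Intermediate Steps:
(119 + X) - 178 = (119 - 9) - 178 = 110 - 178 = -68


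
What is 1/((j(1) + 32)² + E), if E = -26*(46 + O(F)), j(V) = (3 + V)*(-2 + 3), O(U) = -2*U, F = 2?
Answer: 1/204 ≈ 0.0049020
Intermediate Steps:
j(V) = 3 + V (j(V) = (3 + V)*1 = 3 + V)
E = -1092 (E = -26*(46 - 2*2) = -26*(46 - 4) = -26*42 = -1092)
1/((j(1) + 32)² + E) = 1/(((3 + 1) + 32)² - 1092) = 1/((4 + 32)² - 1092) = 1/(36² - 1092) = 1/(1296 - 1092) = 1/204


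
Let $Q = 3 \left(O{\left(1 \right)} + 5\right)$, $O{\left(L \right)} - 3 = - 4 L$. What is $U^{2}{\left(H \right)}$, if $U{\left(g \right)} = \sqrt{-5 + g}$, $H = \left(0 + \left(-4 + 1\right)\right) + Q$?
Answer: $4$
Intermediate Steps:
$O{\left(L \right)} = 3 - 4 L$
$Q = 12$ ($Q = 3 \left(\left(3 - 4\right) + 5\right) = 3 \left(-1 + 5\right) = 3 \cdot 4 = 12$)
$H = 9$ ($H = \left(0 + \left(-4 + 1\right)\right) + 12 = \left(0 - 3\right) + 12 = -3 + 12 = 9$)
$U^{2}{\left(H \right)} = \left(\sqrt{-5 + 9}\right)^{2} = \left(\sqrt{4}\right)^{2} = 2^{2} = 4$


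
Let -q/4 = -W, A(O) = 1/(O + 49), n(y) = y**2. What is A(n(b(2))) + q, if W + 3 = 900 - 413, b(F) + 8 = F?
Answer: 164561/85 ≈ 1936.0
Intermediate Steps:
b(F) = -8 + F
W = 484 (W = -3 + (900 - 413) = -3 + 487 = 484)
A(O) = 1/(49 + O)
q = 1936 (q = -(-4)*484 = -4*(-484) = 1936)
A(n(b(2))) + q = 1/(49 + (-8 + 2)**2) + 1936 = 1/(49 + (-6)**2) + 1936 = 1/(49 + 36) + 1936 = 1/85 + 1936 = 164561/85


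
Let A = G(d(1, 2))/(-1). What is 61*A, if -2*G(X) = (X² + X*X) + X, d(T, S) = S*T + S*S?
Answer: 2379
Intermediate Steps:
d(T, S) = S² + S*T (d(T, S) = S*T + S² = S² + S*T)
G(X) = -X² - X/2 (G(X) = -((X² + X*X) + X)/2 = -((X² + X²) + X)/2 = -(2*X² + X)/2 = -(X + 2*X²)/2 = -X² - X/2)
A = 39 (A = -2*(2 + 1)*(½ + 2*(2 + 1))/(-1) = -2*3*(½ + 2*3)*(-1) = -1*6*(½ + 6)*(-1) = -1*6*13/2*(-1) = -39*(-1) = 39)
61*A = 61*39 = 2379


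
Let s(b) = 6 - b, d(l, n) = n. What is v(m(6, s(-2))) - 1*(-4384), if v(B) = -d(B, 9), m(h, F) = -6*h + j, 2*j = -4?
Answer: 4375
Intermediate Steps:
j = -2 (j = (½)*(-4) = -2)
m(h, F) = -2 - 6*h (m(h, F) = -6*h - 2 = -2 - 6*h)
v(B) = -9 (v(B) = -1*9 = -9)
v(m(6, s(-2))) - 1*(-4384) = -9 - 1*(-4384) = -9 + 4384 = 4375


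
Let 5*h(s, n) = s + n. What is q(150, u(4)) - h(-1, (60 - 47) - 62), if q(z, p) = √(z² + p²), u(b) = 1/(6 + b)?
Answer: 10 + √2250001/10 ≈ 160.00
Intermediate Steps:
q(z, p) = √(p² + z²)
h(s, n) = n/5 + s/5 (h(s, n) = (s + n)/5 = (n + s)/5 = n/5 + s/5)
q(150, u(4)) - h(-1, (60 - 47) - 62) = √((1/(6 + 4))² + 150²) - (((60 - 47) - 62)/5 + (⅕)*(-1)) = √((1/10)² + 22500) - ((13 - 62)/5 - ⅕) = √((⅒)² + 22500) - ((⅕)*(-49) - ⅕) = √(1/100 + 22500) - (-49/5 - ⅕) = √(2250001/100) - 1*(-10) = √2250001/10 + 10 = 10 + √2250001/10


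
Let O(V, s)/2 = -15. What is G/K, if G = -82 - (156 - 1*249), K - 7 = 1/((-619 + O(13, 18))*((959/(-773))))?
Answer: 6846301/4357510 ≈ 1.5711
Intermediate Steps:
O(V, s) = -30 (O(V, s) = 2*(-15) = -30)
K = 4357510/622391 (K = 7 + 1/((-619 - 30)*((959/(-773)))) = 7 + 1/((-649)*((959*(-1/773)))) = 7 - 1/(649*(-959/773)) = 7 - 1/649*(-773/959) = 7 + 773/622391 = 4357510/622391 ≈ 7.0012)
G = 11 (G = -82 - (156 - 249) = -82 - 1*(-93) = -82 + 93 = 11)
G/K = 11/(4357510/622391) = 11*(622391/4357510) = 6846301/4357510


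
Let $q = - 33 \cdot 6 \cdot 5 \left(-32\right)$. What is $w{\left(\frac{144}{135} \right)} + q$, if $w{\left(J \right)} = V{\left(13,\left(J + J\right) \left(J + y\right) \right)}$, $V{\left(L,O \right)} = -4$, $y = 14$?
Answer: $31676$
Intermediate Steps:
$w{\left(J \right)} = -4$
$q = 31680$ ($q = \left(-33\right) 30 \left(-32\right) = \left(-990\right) \left(-32\right) = 31680$)
$w{\left(\frac{144}{135} \right)} + q = -4 + 31680 = 31676$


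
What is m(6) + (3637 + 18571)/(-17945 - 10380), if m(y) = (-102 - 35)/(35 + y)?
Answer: -4791053/1161325 ≈ -4.1255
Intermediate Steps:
m(y) = -137/(35 + y)
m(6) + (3637 + 18571)/(-17945 - 10380) = -137/(35 + 6) + (3637 + 18571)/(-17945 - 10380) = -137/41 + 22208/(-28325) = -137*1/41 + 22208*(-1/28325) = -137/41 - 22208/28325 = -4791053/1161325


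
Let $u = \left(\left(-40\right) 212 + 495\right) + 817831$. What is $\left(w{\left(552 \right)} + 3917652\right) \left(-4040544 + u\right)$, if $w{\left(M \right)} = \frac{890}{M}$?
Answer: $- \frac{1746632285221553}{138} \approx -1.2657 \cdot 10^{13}$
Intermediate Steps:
$u = 809846$ ($u = \left(-8480 + 495\right) + 817831 = -7985 + 817831 = 809846$)
$\left(w{\left(552 \right)} + 3917652\right) \left(-4040544 + u\right) = \left(\frac{890}{552} + 3917652\right) \left(-4040544 + 809846\right) = \left(890 \cdot \frac{1}{552} + 3917652\right) \left(-3230698\right) = \left(\frac{445}{276} + 3917652\right) \left(-3230698\right) = \frac{1081272397}{276} \left(-3230698\right) = - \frac{1746632285221553}{138}$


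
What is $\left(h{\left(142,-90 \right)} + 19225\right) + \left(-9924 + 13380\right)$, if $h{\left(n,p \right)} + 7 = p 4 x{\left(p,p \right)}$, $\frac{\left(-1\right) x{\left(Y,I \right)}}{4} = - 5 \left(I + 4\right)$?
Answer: $641874$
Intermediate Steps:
$x{\left(Y,I \right)} = 80 + 20 I$ ($x{\left(Y,I \right)} = - 4 \left(- 5 \left(I + 4\right)\right) = - 4 \left(- 5 \left(4 + I\right)\right) = - 4 \left(-20 - 5 I\right) = 80 + 20 I$)
$h{\left(n,p \right)} = -7 + 4 p \left(80 + 20 p\right)$ ($h{\left(n,p \right)} = -7 + p 4 \left(80 + 20 p\right) = -7 + 4 p \left(80 + 20 p\right)$)
$\left(h{\left(142,-90 \right)} + 19225\right) + \left(-9924 + 13380\right) = \left(\left(-7 + 80 \left(-90\right) \left(4 - 90\right)\right) + 19225\right) + \left(-9924 + 13380\right) = \left(\left(-7 + 80 \left(-90\right) \left(-86\right)\right) + 19225\right) + 3456 = \left(\left(-7 + 619200\right) + 19225\right) + 3456 = \left(619193 + 19225\right) + 3456 = 638418 + 3456 = 641874$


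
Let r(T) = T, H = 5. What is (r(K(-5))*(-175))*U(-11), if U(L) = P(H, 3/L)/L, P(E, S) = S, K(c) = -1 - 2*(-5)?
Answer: -4725/121 ≈ -39.050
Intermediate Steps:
K(c) = 9 (K(c) = -1 + 10 = 9)
U(L) = 3/L**2 (U(L) = (3/L)/L = 3/L**2)
(r(K(-5))*(-175))*U(-11) = (9*(-175))*(3/(-11)**2) = -4725/121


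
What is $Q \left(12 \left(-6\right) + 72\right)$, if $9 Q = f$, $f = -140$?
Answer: $0$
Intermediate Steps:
$Q = - \frac{140}{9}$ ($Q = \frac{1}{9} \left(-140\right) = - \frac{140}{9} \approx -15.556$)
$Q \left(12 \left(-6\right) + 72\right) = - \frac{140 \left(12 \left(-6\right) + 72\right)}{9} = - \frac{140 \left(-72 + 72\right)}{9} = \left(- \frac{140}{9}\right) 0 = 0$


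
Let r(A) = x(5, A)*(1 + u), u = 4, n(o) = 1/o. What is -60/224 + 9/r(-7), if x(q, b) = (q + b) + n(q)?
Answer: -71/56 ≈ -1.2679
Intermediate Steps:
x(q, b) = b + q + 1/q (x(q, b) = (q + b) + 1/q = (b + q) + 1/q = b + q + 1/q)
r(A) = 26 + 5*A (r(A) = (A + 5 + 1/5)*(1 + 4) = (A + 5 + ⅕)*5 = (26/5 + A)*5 = 26 + 5*A)
-60/224 + 9/r(-7) = -60/224 + 9/(26 + 5*(-7)) = -60*1/224 + 9/(26 - 35) = -15/56 + 9/(-9) = -15/56 + 9*(-⅑) = -15/56 - 1 = -71/56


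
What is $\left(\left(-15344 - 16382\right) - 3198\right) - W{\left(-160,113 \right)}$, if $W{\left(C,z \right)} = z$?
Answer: $-35037$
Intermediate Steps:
$\left(\left(-15344 - 16382\right) - 3198\right) - W{\left(-160,113 \right)} = \left(\left(-15344 - 16382\right) - 3198\right) - 113 = \left(-31726 - 3198\right) - 113 = -34924 - 113 = -35037$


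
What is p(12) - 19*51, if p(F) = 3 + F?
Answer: -954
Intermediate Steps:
p(12) - 19*51 = (3 + 12) - 19*51 = 15 - 969 = -954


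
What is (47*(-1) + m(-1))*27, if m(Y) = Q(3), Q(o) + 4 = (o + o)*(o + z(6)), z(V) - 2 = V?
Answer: 405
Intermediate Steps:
z(V) = 2 + V
Q(o) = -4 + 2*o*(8 + o) (Q(o) = -4 + (o + o)*(o + (2 + 6)) = -4 + (2*o)*(o + 8) = -4 + (2*o)*(8 + o) = -4 + 2*o*(8 + o))
m(Y) = 62 (m(Y) = -4 + 2*3**2 + 16*3 = -4 + 2*9 + 48 = -4 + 18 + 48 = 62)
(47*(-1) + m(-1))*27 = (47*(-1) + 62)*27 = (-47 + 62)*27 = 15*27 = 405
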